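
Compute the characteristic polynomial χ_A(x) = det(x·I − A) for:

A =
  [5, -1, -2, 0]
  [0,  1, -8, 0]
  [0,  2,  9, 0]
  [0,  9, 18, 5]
x^4 - 20*x^3 + 150*x^2 - 500*x + 625

Expanding det(x·I − A) (e.g. by cofactor expansion or by noting that A is similar to its Jordan form J, which has the same characteristic polynomial as A) gives
  χ_A(x) = x^4 - 20*x^3 + 150*x^2 - 500*x + 625
which factors as (x - 5)^4. The eigenvalues (with algebraic multiplicities) are λ = 5 with multiplicity 4.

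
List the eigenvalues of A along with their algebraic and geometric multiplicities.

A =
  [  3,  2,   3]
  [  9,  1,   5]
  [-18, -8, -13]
λ = -3: alg = 3, geom = 1

Step 1 — factor the characteristic polynomial to read off the algebraic multiplicities:
  χ_A(x) = (x + 3)^3

Step 2 — compute geometric multiplicities via the rank-nullity identity g(λ) = n − rank(A − λI):
  rank(A − (-3)·I) = 2, so dim ker(A − (-3)·I) = n − 2 = 1

Summary:
  λ = -3: algebraic multiplicity = 3, geometric multiplicity = 1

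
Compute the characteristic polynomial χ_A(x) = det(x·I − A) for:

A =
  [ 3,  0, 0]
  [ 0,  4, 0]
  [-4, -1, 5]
x^3 - 12*x^2 + 47*x - 60

Expanding det(x·I − A) (e.g. by cofactor expansion or by noting that A is similar to its Jordan form J, which has the same characteristic polynomial as A) gives
  χ_A(x) = x^3 - 12*x^2 + 47*x - 60
which factors as (x - 5)*(x - 4)*(x - 3). The eigenvalues (with algebraic multiplicities) are λ = 3 with multiplicity 1, λ = 4 with multiplicity 1, λ = 5 with multiplicity 1.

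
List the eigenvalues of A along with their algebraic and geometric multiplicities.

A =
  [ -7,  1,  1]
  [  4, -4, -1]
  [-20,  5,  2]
λ = -3: alg = 3, geom = 2

Step 1 — factor the characteristic polynomial to read off the algebraic multiplicities:
  χ_A(x) = (x + 3)^3

Step 2 — compute geometric multiplicities via the rank-nullity identity g(λ) = n − rank(A − λI):
  rank(A − (-3)·I) = 1, so dim ker(A − (-3)·I) = n − 1 = 2

Summary:
  λ = -3: algebraic multiplicity = 3, geometric multiplicity = 2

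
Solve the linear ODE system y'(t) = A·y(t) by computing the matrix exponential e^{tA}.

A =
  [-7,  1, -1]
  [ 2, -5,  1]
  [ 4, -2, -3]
e^{tA} =
  [t^2*exp(-5*t) - 2*t*exp(-5*t) + exp(-5*t), t*exp(-5*t), t^2*exp(-5*t)/2 - t*exp(-5*t)]
  [2*t*exp(-5*t), exp(-5*t), t*exp(-5*t)]
  [-2*t^2*exp(-5*t) + 4*t*exp(-5*t), -2*t*exp(-5*t), -t^2*exp(-5*t) + 2*t*exp(-5*t) + exp(-5*t)]

Strategy: write A = P · J · P⁻¹ where J is a Jordan canonical form, so e^{tA} = P · e^{tJ} · P⁻¹, and e^{tJ} can be computed block-by-block.

A has Jordan form
J =
  [-5,  1,  0]
  [ 0, -5,  1]
  [ 0,  0, -5]
(up to reordering of blocks).

Per-block formulas:
  For a 3×3 Jordan block J_3(-5): exp(t · J_3(-5)) = e^(-5t)·(I + t·N + (t^2/2)·N^2), where N is the 3×3 nilpotent shift.

After assembling e^{tJ} and conjugating by P, we get:

e^{tA} =
  [t^2*exp(-5*t) - 2*t*exp(-5*t) + exp(-5*t), t*exp(-5*t), t^2*exp(-5*t)/2 - t*exp(-5*t)]
  [2*t*exp(-5*t), exp(-5*t), t*exp(-5*t)]
  [-2*t^2*exp(-5*t) + 4*t*exp(-5*t), -2*t*exp(-5*t), -t^2*exp(-5*t) + 2*t*exp(-5*t) + exp(-5*t)]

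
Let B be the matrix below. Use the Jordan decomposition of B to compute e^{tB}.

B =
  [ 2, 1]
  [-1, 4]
e^{tB} =
  [-t*exp(3*t) + exp(3*t), t*exp(3*t)]
  [-t*exp(3*t), t*exp(3*t) + exp(3*t)]

Strategy: write B = P · J · P⁻¹ where J is a Jordan canonical form, so e^{tB} = P · e^{tJ} · P⁻¹, and e^{tJ} can be computed block-by-block.

B has Jordan form
J =
  [3, 1]
  [0, 3]
(up to reordering of blocks).

Per-block formulas:
  For a 2×2 Jordan block J_2(3): exp(t · J_2(3)) = e^(3t)·(I + t·N), where N is the 2×2 nilpotent shift.

After assembling e^{tJ} and conjugating by P, we get:

e^{tB} =
  [-t*exp(3*t) + exp(3*t), t*exp(3*t)]
  [-t*exp(3*t), t*exp(3*t) + exp(3*t)]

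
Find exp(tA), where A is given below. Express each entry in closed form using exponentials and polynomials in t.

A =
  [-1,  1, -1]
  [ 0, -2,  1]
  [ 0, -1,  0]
e^{tA} =
  [exp(-t), t*exp(-t), -t*exp(-t)]
  [0, -t*exp(-t) + exp(-t), t*exp(-t)]
  [0, -t*exp(-t), t*exp(-t) + exp(-t)]

Strategy: write A = P · J · P⁻¹ where J is a Jordan canonical form, so e^{tA} = P · e^{tJ} · P⁻¹, and e^{tJ} can be computed block-by-block.

A has Jordan form
J =
  [-1,  1,  0]
  [ 0, -1,  0]
  [ 0,  0, -1]
(up to reordering of blocks).

Per-block formulas:
  For a 1×1 block at λ = -1: exp(t · [-1]) = [e^(-1t)].
  For a 2×2 Jordan block J_2(-1): exp(t · J_2(-1)) = e^(-1t)·(I + t·N), where N is the 2×2 nilpotent shift.

After assembling e^{tJ} and conjugating by P, we get:

e^{tA} =
  [exp(-t), t*exp(-t), -t*exp(-t)]
  [0, -t*exp(-t) + exp(-t), t*exp(-t)]
  [0, -t*exp(-t), t*exp(-t) + exp(-t)]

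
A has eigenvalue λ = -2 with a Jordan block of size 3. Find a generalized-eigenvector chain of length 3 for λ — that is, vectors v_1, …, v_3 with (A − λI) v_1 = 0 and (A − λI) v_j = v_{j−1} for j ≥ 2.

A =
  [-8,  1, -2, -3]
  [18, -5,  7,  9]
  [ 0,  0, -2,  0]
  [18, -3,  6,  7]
A Jordan chain for λ = -2 of length 3:
v_1 = (1, -3, 0, -3)ᵀ
v_2 = (-2, 7, 0, 6)ᵀ
v_3 = (0, 0, 1, 0)ᵀ

Let N = A − (-2)·I. We want v_3 with N^3 v_3 = 0 but N^2 v_3 ≠ 0; then v_{j-1} := N · v_j for j = 3, …, 2.

Pick v_3 = (0, 0, 1, 0)ᵀ.
Then v_2 = N · v_3 = (-2, 7, 0, 6)ᵀ.
Then v_1 = N · v_2 = (1, -3, 0, -3)ᵀ.

Sanity check: (A − (-2)·I) v_1 = (0, 0, 0, 0)ᵀ = 0. ✓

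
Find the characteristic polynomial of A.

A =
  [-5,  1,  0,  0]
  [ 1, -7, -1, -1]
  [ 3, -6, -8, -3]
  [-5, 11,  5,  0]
x^4 + 20*x^3 + 150*x^2 + 500*x + 625

Expanding det(x·I − A) (e.g. by cofactor expansion or by noting that A is similar to its Jordan form J, which has the same characteristic polynomial as A) gives
  χ_A(x) = x^4 + 20*x^3 + 150*x^2 + 500*x + 625
which factors as (x + 5)^4. The eigenvalues (with algebraic multiplicities) are λ = -5 with multiplicity 4.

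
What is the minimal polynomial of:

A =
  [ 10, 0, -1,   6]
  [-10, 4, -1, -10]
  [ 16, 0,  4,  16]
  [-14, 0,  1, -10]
x^3 - 4*x^2 - 16*x + 64

The characteristic polynomial is χ_A(x) = (x - 4)^3*(x + 4), so the eigenvalues are known. The minimal polynomial is
  m_A(x) = Π_λ (x − λ)^{k_λ}
where k_λ is the size of the *largest* Jordan block for λ (equivalently, the smallest k with (A − λI)^k v = 0 for every generalised eigenvector v of λ).

  λ = -4: largest Jordan block has size 1, contributing (x + 4)
  λ = 4: largest Jordan block has size 2, contributing (x − 4)^2

So m_A(x) = (x - 4)^2*(x + 4) = x^3 - 4*x^2 - 16*x + 64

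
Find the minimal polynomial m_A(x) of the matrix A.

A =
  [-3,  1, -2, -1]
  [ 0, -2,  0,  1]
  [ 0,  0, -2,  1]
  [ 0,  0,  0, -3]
x^2 + 5*x + 6

The characteristic polynomial is χ_A(x) = (x + 2)^2*(x + 3)^2, so the eigenvalues are known. The minimal polynomial is
  m_A(x) = Π_λ (x − λ)^{k_λ}
where k_λ is the size of the *largest* Jordan block for λ (equivalently, the smallest k with (A − λI)^k v = 0 for every generalised eigenvector v of λ).

  λ = -3: largest Jordan block has size 1, contributing (x + 3)
  λ = -2: largest Jordan block has size 1, contributing (x + 2)

So m_A(x) = (x + 2)*(x + 3) = x^2 + 5*x + 6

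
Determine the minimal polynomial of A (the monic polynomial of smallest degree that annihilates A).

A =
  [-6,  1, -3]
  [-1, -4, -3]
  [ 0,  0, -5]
x^2 + 10*x + 25

The characteristic polynomial is χ_A(x) = (x + 5)^3, so the eigenvalues are known. The minimal polynomial is
  m_A(x) = Π_λ (x − λ)^{k_λ}
where k_λ is the size of the *largest* Jordan block for λ (equivalently, the smallest k with (A − λI)^k v = 0 for every generalised eigenvector v of λ).

  λ = -5: largest Jordan block has size 2, contributing (x + 5)^2

So m_A(x) = (x + 5)^2 = x^2 + 10*x + 25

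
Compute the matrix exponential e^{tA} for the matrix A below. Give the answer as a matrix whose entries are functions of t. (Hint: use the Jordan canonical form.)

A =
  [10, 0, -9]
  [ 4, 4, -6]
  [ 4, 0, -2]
e^{tA} =
  [6*t*exp(4*t) + exp(4*t), 0, -9*t*exp(4*t)]
  [4*t*exp(4*t), exp(4*t), -6*t*exp(4*t)]
  [4*t*exp(4*t), 0, -6*t*exp(4*t) + exp(4*t)]

Strategy: write A = P · J · P⁻¹ where J is a Jordan canonical form, so e^{tA} = P · e^{tJ} · P⁻¹, and e^{tJ} can be computed block-by-block.

A has Jordan form
J =
  [4, 1, 0]
  [0, 4, 0]
  [0, 0, 4]
(up to reordering of blocks).

Per-block formulas:
  For a 1×1 block at λ = 4: exp(t · [4]) = [e^(4t)].
  For a 2×2 Jordan block J_2(4): exp(t · J_2(4)) = e^(4t)·(I + t·N), where N is the 2×2 nilpotent shift.

After assembling e^{tJ} and conjugating by P, we get:

e^{tA} =
  [6*t*exp(4*t) + exp(4*t), 0, -9*t*exp(4*t)]
  [4*t*exp(4*t), exp(4*t), -6*t*exp(4*t)]
  [4*t*exp(4*t), 0, -6*t*exp(4*t) + exp(4*t)]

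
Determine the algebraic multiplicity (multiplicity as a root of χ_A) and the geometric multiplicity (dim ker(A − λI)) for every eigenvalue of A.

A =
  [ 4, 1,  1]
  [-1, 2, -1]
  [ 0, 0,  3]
λ = 3: alg = 3, geom = 2

Step 1 — factor the characteristic polynomial to read off the algebraic multiplicities:
  χ_A(x) = (x - 3)^3

Step 2 — compute geometric multiplicities via the rank-nullity identity g(λ) = n − rank(A − λI):
  rank(A − (3)·I) = 1, so dim ker(A − (3)·I) = n − 1 = 2

Summary:
  λ = 3: algebraic multiplicity = 3, geometric multiplicity = 2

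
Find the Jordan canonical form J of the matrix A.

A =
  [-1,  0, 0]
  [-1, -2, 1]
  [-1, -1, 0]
J_2(-1) ⊕ J_1(-1)

The characteristic polynomial is
  det(x·I − A) = x^3 + 3*x^2 + 3*x + 1 = (x + 1)^3

Eigenvalues and multiplicities (the geometric multiplicity of λ is n − rank(A − λI), which equals the number of Jordan blocks for λ):
  λ = -1: algebraic multiplicity = 3, geometric multiplicity = 2

Determining the block sizes for each eigenvalue:
  λ = -1: 2 blocks summing to 3 forces exactly one block of size 2 and the rest size 1 → block sizes [2, 1]

Assembling the blocks gives a Jordan form
J =
  [-1,  1,  0]
  [ 0, -1,  0]
  [ 0,  0, -1]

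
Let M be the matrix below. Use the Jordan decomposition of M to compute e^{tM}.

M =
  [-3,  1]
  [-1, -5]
e^{tM} =
  [t*exp(-4*t) + exp(-4*t), t*exp(-4*t)]
  [-t*exp(-4*t), -t*exp(-4*t) + exp(-4*t)]

Strategy: write M = P · J · P⁻¹ where J is a Jordan canonical form, so e^{tM} = P · e^{tJ} · P⁻¹, and e^{tJ} can be computed block-by-block.

M has Jordan form
J =
  [-4,  1]
  [ 0, -4]
(up to reordering of blocks).

Per-block formulas:
  For a 2×2 Jordan block J_2(-4): exp(t · J_2(-4)) = e^(-4t)·(I + t·N), where N is the 2×2 nilpotent shift.

After assembling e^{tJ} and conjugating by P, we get:

e^{tM} =
  [t*exp(-4*t) + exp(-4*t), t*exp(-4*t)]
  [-t*exp(-4*t), -t*exp(-4*t) + exp(-4*t)]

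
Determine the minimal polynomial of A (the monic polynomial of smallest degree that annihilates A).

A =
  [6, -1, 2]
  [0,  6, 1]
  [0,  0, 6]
x^3 - 18*x^2 + 108*x - 216

The characteristic polynomial is χ_A(x) = (x - 6)^3, so the eigenvalues are known. The minimal polynomial is
  m_A(x) = Π_λ (x − λ)^{k_λ}
where k_λ is the size of the *largest* Jordan block for λ (equivalently, the smallest k with (A − λI)^k v = 0 for every generalised eigenvector v of λ).

  λ = 6: largest Jordan block has size 3, contributing (x − 6)^3

So m_A(x) = (x - 6)^3 = x^3 - 18*x^2 + 108*x - 216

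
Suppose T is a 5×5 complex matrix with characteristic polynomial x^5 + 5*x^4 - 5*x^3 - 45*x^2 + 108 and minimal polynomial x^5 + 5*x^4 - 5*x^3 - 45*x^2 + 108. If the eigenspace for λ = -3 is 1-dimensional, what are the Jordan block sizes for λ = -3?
Block sizes for λ = -3: [3]

Step 1 — from the characteristic polynomial, algebraic multiplicity of λ = -3 is 3. From dim ker(T − (-3)·I) = 1, there are exactly 1 Jordan blocks for λ = -3.
Step 2 — from the minimal polynomial, the factor (x + 3)^3 tells us the largest block for λ = -3 has size 3.
Step 3 — with total size 3, 1 blocks, and largest block 3, the block sizes (in nonincreasing order) are [3].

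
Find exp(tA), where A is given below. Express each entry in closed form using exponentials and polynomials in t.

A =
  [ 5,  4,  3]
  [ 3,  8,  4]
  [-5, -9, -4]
e^{tA} =
  [t^2*exp(3*t)/2 + 2*t*exp(3*t) + exp(3*t), t^2*exp(3*t)/2 + 4*t*exp(3*t), t^2*exp(3*t)/2 + 3*t*exp(3*t)]
  [t^2*exp(3*t)/2 + 3*t*exp(3*t), t^2*exp(3*t)/2 + 5*t*exp(3*t) + exp(3*t), t^2*exp(3*t)/2 + 4*t*exp(3*t)]
  [-t^2*exp(3*t) - 5*t*exp(3*t), -t^2*exp(3*t) - 9*t*exp(3*t), -t^2*exp(3*t) - 7*t*exp(3*t) + exp(3*t)]

Strategy: write A = P · J · P⁻¹ where J is a Jordan canonical form, so e^{tA} = P · e^{tJ} · P⁻¹, and e^{tJ} can be computed block-by-block.

A has Jordan form
J =
  [3, 1, 0]
  [0, 3, 1]
  [0, 0, 3]
(up to reordering of blocks).

Per-block formulas:
  For a 3×3 Jordan block J_3(3): exp(t · J_3(3)) = e^(3t)·(I + t·N + (t^2/2)·N^2), where N is the 3×3 nilpotent shift.

After assembling e^{tJ} and conjugating by P, we get:

e^{tA} =
  [t^2*exp(3*t)/2 + 2*t*exp(3*t) + exp(3*t), t^2*exp(3*t)/2 + 4*t*exp(3*t), t^2*exp(3*t)/2 + 3*t*exp(3*t)]
  [t^2*exp(3*t)/2 + 3*t*exp(3*t), t^2*exp(3*t)/2 + 5*t*exp(3*t) + exp(3*t), t^2*exp(3*t)/2 + 4*t*exp(3*t)]
  [-t^2*exp(3*t) - 5*t*exp(3*t), -t^2*exp(3*t) - 9*t*exp(3*t), -t^2*exp(3*t) - 7*t*exp(3*t) + exp(3*t)]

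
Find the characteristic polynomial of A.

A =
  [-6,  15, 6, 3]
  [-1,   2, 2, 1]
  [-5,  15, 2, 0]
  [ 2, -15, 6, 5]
x^4 - 3*x^3 - 6*x^2 + 28*x - 24

Expanding det(x·I − A) (e.g. by cofactor expansion or by noting that A is similar to its Jordan form J, which has the same characteristic polynomial as A) gives
  χ_A(x) = x^4 - 3*x^3 - 6*x^2 + 28*x - 24
which factors as (x - 2)^3*(x + 3). The eigenvalues (with algebraic multiplicities) are λ = -3 with multiplicity 1, λ = 2 with multiplicity 3.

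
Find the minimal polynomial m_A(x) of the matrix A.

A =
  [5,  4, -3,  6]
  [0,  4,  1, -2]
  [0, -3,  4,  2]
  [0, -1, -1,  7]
x^3 - 15*x^2 + 75*x - 125

The characteristic polynomial is χ_A(x) = (x - 5)^4, so the eigenvalues are known. The minimal polynomial is
  m_A(x) = Π_λ (x − λ)^{k_λ}
where k_λ is the size of the *largest* Jordan block for λ (equivalently, the smallest k with (A − λI)^k v = 0 for every generalised eigenvector v of λ).

  λ = 5: largest Jordan block has size 3, contributing (x − 5)^3

So m_A(x) = (x - 5)^3 = x^3 - 15*x^2 + 75*x - 125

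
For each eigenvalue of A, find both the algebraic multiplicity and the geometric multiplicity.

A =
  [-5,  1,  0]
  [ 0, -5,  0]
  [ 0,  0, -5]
λ = -5: alg = 3, geom = 2

Step 1 — factor the characteristic polynomial to read off the algebraic multiplicities:
  χ_A(x) = (x + 5)^3

Step 2 — compute geometric multiplicities via the rank-nullity identity g(λ) = n − rank(A − λI):
  rank(A − (-5)·I) = 1, so dim ker(A − (-5)·I) = n − 1 = 2

Summary:
  λ = -5: algebraic multiplicity = 3, geometric multiplicity = 2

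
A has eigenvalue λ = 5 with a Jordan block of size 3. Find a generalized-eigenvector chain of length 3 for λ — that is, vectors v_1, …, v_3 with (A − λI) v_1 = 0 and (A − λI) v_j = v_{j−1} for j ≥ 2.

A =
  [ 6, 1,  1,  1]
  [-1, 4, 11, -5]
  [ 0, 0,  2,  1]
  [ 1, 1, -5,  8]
A Jordan chain for λ = 5 of length 3:
v_1 = (1, -5, 1, 3)ᵀ
v_2 = (1, -1, 0, 1)ᵀ
v_3 = (1, 0, 0, 0)ᵀ

Let N = A − (5)·I. We want v_3 with N^3 v_3 = 0 but N^2 v_3 ≠ 0; then v_{j-1} := N · v_j for j = 3, …, 2.

Pick v_3 = (1, 0, 0, 0)ᵀ.
Then v_2 = N · v_3 = (1, -1, 0, 1)ᵀ.
Then v_1 = N · v_2 = (1, -5, 1, 3)ᵀ.

Sanity check: (A − (5)·I) v_1 = (0, 0, 0, 0)ᵀ = 0. ✓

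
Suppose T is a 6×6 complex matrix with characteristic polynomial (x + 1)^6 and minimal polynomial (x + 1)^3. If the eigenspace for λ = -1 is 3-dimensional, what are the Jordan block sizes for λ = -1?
Block sizes for λ = -1: [3, 2, 1]

Step 1 — from the characteristic polynomial, algebraic multiplicity of λ = -1 is 6. From dim ker(T − (-1)·I) = 3, there are exactly 3 Jordan blocks for λ = -1.
Step 2 — from the minimal polynomial, the factor (x + 1)^3 tells us the largest block for λ = -1 has size 3.
Step 3 — with total size 6, 3 blocks, and largest block 3, the block sizes (in nonincreasing order) are [3, 2, 1].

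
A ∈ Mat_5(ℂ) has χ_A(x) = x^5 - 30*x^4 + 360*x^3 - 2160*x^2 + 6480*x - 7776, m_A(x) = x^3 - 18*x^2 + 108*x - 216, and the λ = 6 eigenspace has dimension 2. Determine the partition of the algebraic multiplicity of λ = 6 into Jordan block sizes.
Block sizes for λ = 6: [3, 2]

Step 1 — from the characteristic polynomial, algebraic multiplicity of λ = 6 is 5. From dim ker(A − (6)·I) = 2, there are exactly 2 Jordan blocks for λ = 6.
Step 2 — from the minimal polynomial, the factor (x − 6)^3 tells us the largest block for λ = 6 has size 3.
Step 3 — with total size 5, 2 blocks, and largest block 3, the block sizes (in nonincreasing order) are [3, 2].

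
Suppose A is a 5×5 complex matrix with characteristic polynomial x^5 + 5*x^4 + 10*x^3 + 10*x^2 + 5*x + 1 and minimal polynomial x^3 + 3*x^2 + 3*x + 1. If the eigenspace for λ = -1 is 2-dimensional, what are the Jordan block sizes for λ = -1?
Block sizes for λ = -1: [3, 2]

Step 1 — from the characteristic polynomial, algebraic multiplicity of λ = -1 is 5. From dim ker(A − (-1)·I) = 2, there are exactly 2 Jordan blocks for λ = -1.
Step 2 — from the minimal polynomial, the factor (x + 1)^3 tells us the largest block for λ = -1 has size 3.
Step 3 — with total size 5, 2 blocks, and largest block 3, the block sizes (in nonincreasing order) are [3, 2].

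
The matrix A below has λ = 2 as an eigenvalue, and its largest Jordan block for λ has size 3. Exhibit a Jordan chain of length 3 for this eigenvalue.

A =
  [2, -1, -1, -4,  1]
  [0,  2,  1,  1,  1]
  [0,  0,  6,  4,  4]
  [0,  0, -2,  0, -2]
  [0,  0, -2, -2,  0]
A Jordan chain for λ = 2 of length 3:
v_1 = (1, 0, 0, 0, 0)ᵀ
v_2 = (-1, 1, 4, -2, -2)ᵀ
v_3 = (0, 0, 1, 0, 0)ᵀ

Let N = A − (2)·I. We want v_3 with N^3 v_3 = 0 but N^2 v_3 ≠ 0; then v_{j-1} := N · v_j for j = 3, …, 2.

Pick v_3 = (0, 0, 1, 0, 0)ᵀ.
Then v_2 = N · v_3 = (-1, 1, 4, -2, -2)ᵀ.
Then v_1 = N · v_2 = (1, 0, 0, 0, 0)ᵀ.

Sanity check: (A − (2)·I) v_1 = (0, 0, 0, 0, 0)ᵀ = 0. ✓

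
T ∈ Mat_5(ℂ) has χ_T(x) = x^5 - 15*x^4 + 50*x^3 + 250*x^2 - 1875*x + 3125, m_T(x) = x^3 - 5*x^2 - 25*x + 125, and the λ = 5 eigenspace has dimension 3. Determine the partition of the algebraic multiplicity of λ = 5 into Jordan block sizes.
Block sizes for λ = 5: [2, 1, 1]

Step 1 — from the characteristic polynomial, algebraic multiplicity of λ = 5 is 4. From dim ker(T − (5)·I) = 3, there are exactly 3 Jordan blocks for λ = 5.
Step 2 — from the minimal polynomial, the factor (x − 5)^2 tells us the largest block for λ = 5 has size 2.
Step 3 — with total size 4, 3 blocks, and largest block 2, the block sizes (in nonincreasing order) are [2, 1, 1].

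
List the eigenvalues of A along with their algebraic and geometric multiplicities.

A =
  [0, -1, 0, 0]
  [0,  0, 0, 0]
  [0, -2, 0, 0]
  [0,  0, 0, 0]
λ = 0: alg = 4, geom = 3

Step 1 — factor the characteristic polynomial to read off the algebraic multiplicities:
  χ_A(x) = x^4

Step 2 — compute geometric multiplicities via the rank-nullity identity g(λ) = n − rank(A − λI):
  rank(A − (0)·I) = 1, so dim ker(A − (0)·I) = n − 1 = 3

Summary:
  λ = 0: algebraic multiplicity = 4, geometric multiplicity = 3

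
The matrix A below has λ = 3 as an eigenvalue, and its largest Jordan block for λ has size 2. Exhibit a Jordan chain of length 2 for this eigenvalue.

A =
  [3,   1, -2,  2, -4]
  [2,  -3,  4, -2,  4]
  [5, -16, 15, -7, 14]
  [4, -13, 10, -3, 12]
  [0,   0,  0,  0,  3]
A Jordan chain for λ = 3 of length 2:
v_1 = (0, 2, 5, 4, 0)ᵀ
v_2 = (1, 0, 0, 0, 0)ᵀ

Let N = A − (3)·I. We want v_2 with N^2 v_2 = 0 but N^1 v_2 ≠ 0; then v_{j-1} := N · v_j for j = 2, …, 2.

Pick v_2 = (1, 0, 0, 0, 0)ᵀ.
Then v_1 = N · v_2 = (0, 2, 5, 4, 0)ᵀ.

Sanity check: (A − (3)·I) v_1 = (0, 0, 0, 0, 0)ᵀ = 0. ✓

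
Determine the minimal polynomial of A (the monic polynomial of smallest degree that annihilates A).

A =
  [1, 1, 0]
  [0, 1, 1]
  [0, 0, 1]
x^3 - 3*x^2 + 3*x - 1

The characteristic polynomial is χ_A(x) = (x - 1)^3, so the eigenvalues are known. The minimal polynomial is
  m_A(x) = Π_λ (x − λ)^{k_λ}
where k_λ is the size of the *largest* Jordan block for λ (equivalently, the smallest k with (A − λI)^k v = 0 for every generalised eigenvector v of λ).

  λ = 1: largest Jordan block has size 3, contributing (x − 1)^3

So m_A(x) = (x - 1)^3 = x^3 - 3*x^2 + 3*x - 1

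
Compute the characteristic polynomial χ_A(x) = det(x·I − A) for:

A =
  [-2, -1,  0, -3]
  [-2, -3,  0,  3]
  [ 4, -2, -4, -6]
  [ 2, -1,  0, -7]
x^4 + 16*x^3 + 96*x^2 + 256*x + 256

Expanding det(x·I − A) (e.g. by cofactor expansion or by noting that A is similar to its Jordan form J, which has the same characteristic polynomial as A) gives
  χ_A(x) = x^4 + 16*x^3 + 96*x^2 + 256*x + 256
which factors as (x + 4)^4. The eigenvalues (with algebraic multiplicities) are λ = -4 with multiplicity 4.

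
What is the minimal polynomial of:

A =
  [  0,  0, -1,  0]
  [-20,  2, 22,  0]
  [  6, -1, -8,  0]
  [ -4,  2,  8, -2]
x^3 + 6*x^2 + 12*x + 8

The characteristic polynomial is χ_A(x) = (x + 2)^4, so the eigenvalues are known. The minimal polynomial is
  m_A(x) = Π_λ (x − λ)^{k_λ}
where k_λ is the size of the *largest* Jordan block for λ (equivalently, the smallest k with (A − λI)^k v = 0 for every generalised eigenvector v of λ).

  λ = -2: largest Jordan block has size 3, contributing (x + 2)^3

So m_A(x) = (x + 2)^3 = x^3 + 6*x^2 + 12*x + 8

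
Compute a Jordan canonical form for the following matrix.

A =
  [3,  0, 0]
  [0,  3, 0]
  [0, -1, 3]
J_2(3) ⊕ J_1(3)

The characteristic polynomial is
  det(x·I − A) = x^3 - 9*x^2 + 27*x - 27 = (x - 3)^3

Eigenvalues and multiplicities (the geometric multiplicity of λ is n − rank(A − λI), which equals the number of Jordan blocks for λ):
  λ = 3: algebraic multiplicity = 3, geometric multiplicity = 2

Determining the block sizes for each eigenvalue:
  λ = 3: 2 blocks summing to 3 forces exactly one block of size 2 and the rest size 1 → block sizes [2, 1]

Assembling the blocks gives a Jordan form
J =
  [3, 1, 0]
  [0, 3, 0]
  [0, 0, 3]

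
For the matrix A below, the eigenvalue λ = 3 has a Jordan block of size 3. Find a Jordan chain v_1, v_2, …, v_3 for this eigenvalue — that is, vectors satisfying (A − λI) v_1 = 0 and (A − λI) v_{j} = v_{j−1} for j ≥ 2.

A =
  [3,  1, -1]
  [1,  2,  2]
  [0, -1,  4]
A Jordan chain for λ = 3 of length 3:
v_1 = (1, -1, -1)ᵀ
v_2 = (0, 1, 0)ᵀ
v_3 = (1, 0, 0)ᵀ

Let N = A − (3)·I. We want v_3 with N^3 v_3 = 0 but N^2 v_3 ≠ 0; then v_{j-1} := N · v_j for j = 3, …, 2.

Pick v_3 = (1, 0, 0)ᵀ.
Then v_2 = N · v_3 = (0, 1, 0)ᵀ.
Then v_1 = N · v_2 = (1, -1, -1)ᵀ.

Sanity check: (A − (3)·I) v_1 = (0, 0, 0)ᵀ = 0. ✓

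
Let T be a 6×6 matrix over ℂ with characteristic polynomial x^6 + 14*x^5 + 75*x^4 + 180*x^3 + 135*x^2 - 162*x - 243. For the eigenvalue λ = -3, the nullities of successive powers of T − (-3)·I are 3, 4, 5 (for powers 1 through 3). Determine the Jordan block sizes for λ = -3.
Block sizes for λ = -3: [3, 1, 1]

From the dimensions of kernels of powers, the number of Jordan blocks of size at least j is d_j − d_{j−1} where d_j = dim ker(N^j) (with d_0 = 0). Computing the differences gives [3, 1, 1].
The number of blocks of size exactly k is (#blocks of size ≥ k) − (#blocks of size ≥ k + 1), so the partition is: 2 block(s) of size 1, 1 block(s) of size 3.
In nonincreasing order the block sizes are [3, 1, 1].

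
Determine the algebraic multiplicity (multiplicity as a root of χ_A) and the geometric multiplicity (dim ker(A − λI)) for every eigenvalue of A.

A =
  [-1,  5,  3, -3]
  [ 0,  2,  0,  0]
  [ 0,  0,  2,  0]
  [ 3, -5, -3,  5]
λ = 2: alg = 4, geom = 3

Step 1 — factor the characteristic polynomial to read off the algebraic multiplicities:
  χ_A(x) = (x - 2)^4

Step 2 — compute geometric multiplicities via the rank-nullity identity g(λ) = n − rank(A − λI):
  rank(A − (2)·I) = 1, so dim ker(A − (2)·I) = n − 1 = 3

Summary:
  λ = 2: algebraic multiplicity = 4, geometric multiplicity = 3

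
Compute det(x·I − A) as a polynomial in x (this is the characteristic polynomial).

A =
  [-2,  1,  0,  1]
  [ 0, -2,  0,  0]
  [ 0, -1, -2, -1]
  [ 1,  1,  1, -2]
x^4 + 8*x^3 + 24*x^2 + 32*x + 16

Expanding det(x·I − A) (e.g. by cofactor expansion or by noting that A is similar to its Jordan form J, which has the same characteristic polynomial as A) gives
  χ_A(x) = x^4 + 8*x^3 + 24*x^2 + 32*x + 16
which factors as (x + 2)^4. The eigenvalues (with algebraic multiplicities) are λ = -2 with multiplicity 4.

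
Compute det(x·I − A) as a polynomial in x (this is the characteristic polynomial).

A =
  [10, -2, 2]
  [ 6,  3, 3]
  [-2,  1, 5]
x^3 - 18*x^2 + 108*x - 216

Expanding det(x·I − A) (e.g. by cofactor expansion or by noting that A is similar to its Jordan form J, which has the same characteristic polynomial as A) gives
  χ_A(x) = x^3 - 18*x^2 + 108*x - 216
which factors as (x - 6)^3. The eigenvalues (with algebraic multiplicities) are λ = 6 with multiplicity 3.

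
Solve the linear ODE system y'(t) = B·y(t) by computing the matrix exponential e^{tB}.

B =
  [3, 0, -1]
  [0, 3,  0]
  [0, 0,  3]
e^{tB} =
  [exp(3*t), 0, -t*exp(3*t)]
  [0, exp(3*t), 0]
  [0, 0, exp(3*t)]

Strategy: write B = P · J · P⁻¹ where J is a Jordan canonical form, so e^{tB} = P · e^{tJ} · P⁻¹, and e^{tJ} can be computed block-by-block.

B has Jordan form
J =
  [3, 1, 0]
  [0, 3, 0]
  [0, 0, 3]
(up to reordering of blocks).

Per-block formulas:
  For a 1×1 block at λ = 3: exp(t · [3]) = [e^(3t)].
  For a 2×2 Jordan block J_2(3): exp(t · J_2(3)) = e^(3t)·(I + t·N), where N is the 2×2 nilpotent shift.

After assembling e^{tJ} and conjugating by P, we get:

e^{tB} =
  [exp(3*t), 0, -t*exp(3*t)]
  [0, exp(3*t), 0]
  [0, 0, exp(3*t)]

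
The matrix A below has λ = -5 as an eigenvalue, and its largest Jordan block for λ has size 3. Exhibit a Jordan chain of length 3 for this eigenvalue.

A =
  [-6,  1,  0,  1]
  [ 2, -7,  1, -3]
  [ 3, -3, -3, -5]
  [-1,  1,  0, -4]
A Jordan chain for λ = -5 of length 3:
v_1 = (2, 0, 2, 2)ᵀ
v_2 = (-1, 2, 3, -1)ᵀ
v_3 = (1, 0, 0, 0)ᵀ

Let N = A − (-5)·I. We want v_3 with N^3 v_3 = 0 but N^2 v_3 ≠ 0; then v_{j-1} := N · v_j for j = 3, …, 2.

Pick v_3 = (1, 0, 0, 0)ᵀ.
Then v_2 = N · v_3 = (-1, 2, 3, -1)ᵀ.
Then v_1 = N · v_2 = (2, 0, 2, 2)ᵀ.

Sanity check: (A − (-5)·I) v_1 = (0, 0, 0, 0)ᵀ = 0. ✓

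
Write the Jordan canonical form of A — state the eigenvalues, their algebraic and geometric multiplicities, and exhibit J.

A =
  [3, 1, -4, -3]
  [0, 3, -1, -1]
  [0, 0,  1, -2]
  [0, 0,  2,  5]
J_3(3) ⊕ J_1(3)

The characteristic polynomial is
  det(x·I − A) = x^4 - 12*x^3 + 54*x^2 - 108*x + 81 = (x - 3)^4

Eigenvalues and multiplicities (the geometric multiplicity of λ is n − rank(A − λI), which equals the number of Jordan blocks for λ):
  λ = 3: algebraic multiplicity = 4, geometric multiplicity = 2

Determining the block sizes for each eigenvalue:
  λ = 3: with am = 4 and gm = 2, the partition is not yet determined (e.g. several partitions of 4 into 2 parts exist). Let N = A − (3)·I. Computing rank(N^1) = 2, rank(N^2) = 1, rank(N^3) = 0; the number of blocks of size ≥ j is rank(N^{j−1}) − rank(N^j), giving [2, 1, 1]. So we have 1 block(s) of size 3, 1 block(s) of size 1 → block sizes [3, 1]

Assembling the blocks gives a Jordan form
J =
  [3, 1, 0, 0]
  [0, 3, 1, 0]
  [0, 0, 3, 0]
  [0, 0, 0, 3]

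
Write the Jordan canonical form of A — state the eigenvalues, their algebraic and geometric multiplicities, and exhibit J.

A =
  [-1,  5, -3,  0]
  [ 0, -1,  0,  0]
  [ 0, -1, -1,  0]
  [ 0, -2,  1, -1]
J_3(-1) ⊕ J_1(-1)

The characteristic polynomial is
  det(x·I − A) = x^4 + 4*x^3 + 6*x^2 + 4*x + 1 = (x + 1)^4

Eigenvalues and multiplicities (the geometric multiplicity of λ is n − rank(A − λI), which equals the number of Jordan blocks for λ):
  λ = -1: algebraic multiplicity = 4, geometric multiplicity = 2

Determining the block sizes for each eigenvalue:
  λ = -1: with am = 4 and gm = 2, the partition is not yet determined (e.g. several partitions of 4 into 2 parts exist). Let N = A − (-1)·I. Computing rank(N^1) = 2, rank(N^2) = 1, rank(N^3) = 0; the number of blocks of size ≥ j is rank(N^{j−1}) − rank(N^j), giving [2, 1, 1]. So we have 1 block(s) of size 3, 1 block(s) of size 1 → block sizes [3, 1]

Assembling the blocks gives a Jordan form
J =
  [-1,  1,  0,  0]
  [ 0, -1,  1,  0]
  [ 0,  0, -1,  0]
  [ 0,  0,  0, -1]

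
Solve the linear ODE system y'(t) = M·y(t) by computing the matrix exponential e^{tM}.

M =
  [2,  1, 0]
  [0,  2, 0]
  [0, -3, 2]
e^{tM} =
  [exp(2*t), t*exp(2*t), 0]
  [0, exp(2*t), 0]
  [0, -3*t*exp(2*t), exp(2*t)]

Strategy: write M = P · J · P⁻¹ where J is a Jordan canonical form, so e^{tM} = P · e^{tJ} · P⁻¹, and e^{tJ} can be computed block-by-block.

M has Jordan form
J =
  [2, 1, 0]
  [0, 2, 0]
  [0, 0, 2]
(up to reordering of blocks).

Per-block formulas:
  For a 1×1 block at λ = 2: exp(t · [2]) = [e^(2t)].
  For a 2×2 Jordan block J_2(2): exp(t · J_2(2)) = e^(2t)·(I + t·N), where N is the 2×2 nilpotent shift.

After assembling e^{tJ} and conjugating by P, we get:

e^{tM} =
  [exp(2*t), t*exp(2*t), 0]
  [0, exp(2*t), 0]
  [0, -3*t*exp(2*t), exp(2*t)]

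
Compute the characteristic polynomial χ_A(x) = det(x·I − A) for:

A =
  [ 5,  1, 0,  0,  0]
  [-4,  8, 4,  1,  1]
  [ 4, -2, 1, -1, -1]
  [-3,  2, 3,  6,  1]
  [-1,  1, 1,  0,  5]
x^5 - 25*x^4 + 250*x^3 - 1250*x^2 + 3125*x - 3125

Expanding det(x·I − A) (e.g. by cofactor expansion or by noting that A is similar to its Jordan form J, which has the same characteristic polynomial as A) gives
  χ_A(x) = x^5 - 25*x^4 + 250*x^3 - 1250*x^2 + 3125*x - 3125
which factors as (x - 5)^5. The eigenvalues (with algebraic multiplicities) are λ = 5 with multiplicity 5.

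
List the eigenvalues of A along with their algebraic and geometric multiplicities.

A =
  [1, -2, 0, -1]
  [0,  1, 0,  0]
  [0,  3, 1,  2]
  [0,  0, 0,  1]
λ = 1: alg = 4, geom = 2

Step 1 — factor the characteristic polynomial to read off the algebraic multiplicities:
  χ_A(x) = (x - 1)^4

Step 2 — compute geometric multiplicities via the rank-nullity identity g(λ) = n − rank(A − λI):
  rank(A − (1)·I) = 2, so dim ker(A − (1)·I) = n − 2 = 2

Summary:
  λ = 1: algebraic multiplicity = 4, geometric multiplicity = 2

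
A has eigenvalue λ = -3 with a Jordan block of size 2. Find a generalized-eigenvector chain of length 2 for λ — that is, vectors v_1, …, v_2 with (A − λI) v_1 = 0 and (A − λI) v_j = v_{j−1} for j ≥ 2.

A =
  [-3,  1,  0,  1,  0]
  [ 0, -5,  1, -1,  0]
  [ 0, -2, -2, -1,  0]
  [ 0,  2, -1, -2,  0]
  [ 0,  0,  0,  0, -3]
A Jordan chain for λ = -3 of length 2:
v_1 = (1, -2, -2, 2, 0)ᵀ
v_2 = (0, 1, 0, 0, 0)ᵀ

Let N = A − (-3)·I. We want v_2 with N^2 v_2 = 0 but N^1 v_2 ≠ 0; then v_{j-1} := N · v_j for j = 2, …, 2.

Pick v_2 = (0, 1, 0, 0, 0)ᵀ.
Then v_1 = N · v_2 = (1, -2, -2, 2, 0)ᵀ.

Sanity check: (A − (-3)·I) v_1 = (0, 0, 0, 0, 0)ᵀ = 0. ✓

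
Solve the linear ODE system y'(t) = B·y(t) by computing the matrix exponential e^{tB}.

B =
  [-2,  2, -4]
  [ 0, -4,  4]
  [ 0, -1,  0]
e^{tB} =
  [exp(-2*t), 2*t*exp(-2*t), -4*t*exp(-2*t)]
  [0, -2*t*exp(-2*t) + exp(-2*t), 4*t*exp(-2*t)]
  [0, -t*exp(-2*t), 2*t*exp(-2*t) + exp(-2*t)]

Strategy: write B = P · J · P⁻¹ where J is a Jordan canonical form, so e^{tB} = P · e^{tJ} · P⁻¹, and e^{tJ} can be computed block-by-block.

B has Jordan form
J =
  [-2,  1,  0]
  [ 0, -2,  0]
  [ 0,  0, -2]
(up to reordering of blocks).

Per-block formulas:
  For a 2×2 Jordan block J_2(-2): exp(t · J_2(-2)) = e^(-2t)·(I + t·N), where N is the 2×2 nilpotent shift.
  For a 1×1 block at λ = -2: exp(t · [-2]) = [e^(-2t)].

After assembling e^{tJ} and conjugating by P, we get:

e^{tB} =
  [exp(-2*t), 2*t*exp(-2*t), -4*t*exp(-2*t)]
  [0, -2*t*exp(-2*t) + exp(-2*t), 4*t*exp(-2*t)]
  [0, -t*exp(-2*t), 2*t*exp(-2*t) + exp(-2*t)]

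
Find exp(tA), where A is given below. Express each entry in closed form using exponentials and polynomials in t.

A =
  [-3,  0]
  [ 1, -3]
e^{tA} =
  [exp(-3*t), 0]
  [t*exp(-3*t), exp(-3*t)]

Strategy: write A = P · J · P⁻¹ where J is a Jordan canonical form, so e^{tA} = P · e^{tJ} · P⁻¹, and e^{tJ} can be computed block-by-block.

A has Jordan form
J =
  [-3,  1]
  [ 0, -3]
(up to reordering of blocks).

Per-block formulas:
  For a 2×2 Jordan block J_2(-3): exp(t · J_2(-3)) = e^(-3t)·(I + t·N), where N is the 2×2 nilpotent shift.

After assembling e^{tJ} and conjugating by P, we get:

e^{tA} =
  [exp(-3*t), 0]
  [t*exp(-3*t), exp(-3*t)]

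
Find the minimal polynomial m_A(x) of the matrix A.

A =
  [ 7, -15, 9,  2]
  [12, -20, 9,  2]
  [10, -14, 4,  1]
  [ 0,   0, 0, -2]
x^4 + 11*x^3 + 42*x^2 + 68*x + 40

The characteristic polynomial is χ_A(x) = (x + 2)^3*(x + 5), so the eigenvalues are known. The minimal polynomial is
  m_A(x) = Π_λ (x − λ)^{k_λ}
where k_λ is the size of the *largest* Jordan block for λ (equivalently, the smallest k with (A − λI)^k v = 0 for every generalised eigenvector v of λ).

  λ = -5: largest Jordan block has size 1, contributing (x + 5)
  λ = -2: largest Jordan block has size 3, contributing (x + 2)^3

So m_A(x) = (x + 2)^3*(x + 5) = x^4 + 11*x^3 + 42*x^2 + 68*x + 40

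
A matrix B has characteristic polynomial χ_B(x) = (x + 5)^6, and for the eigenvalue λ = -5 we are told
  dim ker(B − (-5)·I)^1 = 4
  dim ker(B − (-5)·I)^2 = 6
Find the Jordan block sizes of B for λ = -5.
Block sizes for λ = -5: [2, 2, 1, 1]

From the dimensions of kernels of powers, the number of Jordan blocks of size at least j is d_j − d_{j−1} where d_j = dim ker(N^j) (with d_0 = 0). Computing the differences gives [4, 2].
The number of blocks of size exactly k is (#blocks of size ≥ k) − (#blocks of size ≥ k + 1), so the partition is: 2 block(s) of size 1, 2 block(s) of size 2.
In nonincreasing order the block sizes are [2, 2, 1, 1].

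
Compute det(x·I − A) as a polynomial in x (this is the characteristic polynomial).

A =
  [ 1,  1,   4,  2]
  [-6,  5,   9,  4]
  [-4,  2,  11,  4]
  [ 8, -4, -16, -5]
x^4 - 12*x^3 + 54*x^2 - 108*x + 81

Expanding det(x·I − A) (e.g. by cofactor expansion or by noting that A is similar to its Jordan form J, which has the same characteristic polynomial as A) gives
  χ_A(x) = x^4 - 12*x^3 + 54*x^2 - 108*x + 81
which factors as (x - 3)^4. The eigenvalues (with algebraic multiplicities) are λ = 3 with multiplicity 4.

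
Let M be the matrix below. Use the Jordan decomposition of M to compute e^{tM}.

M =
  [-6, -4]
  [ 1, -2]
e^{tM} =
  [-2*t*exp(-4*t) + exp(-4*t), -4*t*exp(-4*t)]
  [t*exp(-4*t), 2*t*exp(-4*t) + exp(-4*t)]

Strategy: write M = P · J · P⁻¹ where J is a Jordan canonical form, so e^{tM} = P · e^{tJ} · P⁻¹, and e^{tJ} can be computed block-by-block.

M has Jordan form
J =
  [-4,  1]
  [ 0, -4]
(up to reordering of blocks).

Per-block formulas:
  For a 2×2 Jordan block J_2(-4): exp(t · J_2(-4)) = e^(-4t)·(I + t·N), where N is the 2×2 nilpotent shift.

After assembling e^{tJ} and conjugating by P, we get:

e^{tM} =
  [-2*t*exp(-4*t) + exp(-4*t), -4*t*exp(-4*t)]
  [t*exp(-4*t), 2*t*exp(-4*t) + exp(-4*t)]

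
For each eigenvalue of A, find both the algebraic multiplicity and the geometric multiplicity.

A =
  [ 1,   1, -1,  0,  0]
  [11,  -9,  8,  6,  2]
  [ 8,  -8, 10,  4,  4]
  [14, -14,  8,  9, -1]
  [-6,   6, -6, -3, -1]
λ = 2: alg = 5, geom = 2

Step 1 — factor the characteristic polynomial to read off the algebraic multiplicities:
  χ_A(x) = (x - 2)^5

Step 2 — compute geometric multiplicities via the rank-nullity identity g(λ) = n − rank(A − λI):
  rank(A − (2)·I) = 3, so dim ker(A − (2)·I) = n − 3 = 2

Summary:
  λ = 2: algebraic multiplicity = 5, geometric multiplicity = 2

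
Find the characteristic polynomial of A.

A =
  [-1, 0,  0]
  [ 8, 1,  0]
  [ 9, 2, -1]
x^3 + x^2 - x - 1

Expanding det(x·I − A) (e.g. by cofactor expansion or by noting that A is similar to its Jordan form J, which has the same characteristic polynomial as A) gives
  χ_A(x) = x^3 + x^2 - x - 1
which factors as (x - 1)*(x + 1)^2. The eigenvalues (with algebraic multiplicities) are λ = -1 with multiplicity 2, λ = 1 with multiplicity 1.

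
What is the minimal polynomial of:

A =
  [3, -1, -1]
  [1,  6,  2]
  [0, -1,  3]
x^3 - 12*x^2 + 48*x - 64

The characteristic polynomial is χ_A(x) = (x - 4)^3, so the eigenvalues are known. The minimal polynomial is
  m_A(x) = Π_λ (x − λ)^{k_λ}
where k_λ is the size of the *largest* Jordan block for λ (equivalently, the smallest k with (A − λI)^k v = 0 for every generalised eigenvector v of λ).

  λ = 4: largest Jordan block has size 3, contributing (x − 4)^3

So m_A(x) = (x - 4)^3 = x^3 - 12*x^2 + 48*x - 64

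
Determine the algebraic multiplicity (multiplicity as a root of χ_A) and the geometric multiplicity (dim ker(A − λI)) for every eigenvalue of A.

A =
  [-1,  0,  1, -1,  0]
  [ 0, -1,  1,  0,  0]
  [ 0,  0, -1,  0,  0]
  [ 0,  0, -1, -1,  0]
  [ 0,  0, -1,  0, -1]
λ = -1: alg = 5, geom = 3

Step 1 — factor the characteristic polynomial to read off the algebraic multiplicities:
  χ_A(x) = (x + 1)^5

Step 2 — compute geometric multiplicities via the rank-nullity identity g(λ) = n − rank(A − λI):
  rank(A − (-1)·I) = 2, so dim ker(A − (-1)·I) = n − 2 = 3

Summary:
  λ = -1: algebraic multiplicity = 5, geometric multiplicity = 3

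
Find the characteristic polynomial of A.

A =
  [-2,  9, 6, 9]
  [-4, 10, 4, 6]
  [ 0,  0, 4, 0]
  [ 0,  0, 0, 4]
x^4 - 16*x^3 + 96*x^2 - 256*x + 256

Expanding det(x·I − A) (e.g. by cofactor expansion or by noting that A is similar to its Jordan form J, which has the same characteristic polynomial as A) gives
  χ_A(x) = x^4 - 16*x^3 + 96*x^2 - 256*x + 256
which factors as (x - 4)^4. The eigenvalues (with algebraic multiplicities) are λ = 4 with multiplicity 4.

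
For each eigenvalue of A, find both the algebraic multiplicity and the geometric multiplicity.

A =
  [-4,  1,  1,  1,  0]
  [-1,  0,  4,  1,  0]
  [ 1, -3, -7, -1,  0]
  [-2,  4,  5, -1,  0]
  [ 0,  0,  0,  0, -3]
λ = -3: alg = 5, geom = 3

Step 1 — factor the characteristic polynomial to read off the algebraic multiplicities:
  χ_A(x) = (x + 3)^5

Step 2 — compute geometric multiplicities via the rank-nullity identity g(λ) = n − rank(A − λI):
  rank(A − (-3)·I) = 2, so dim ker(A − (-3)·I) = n − 2 = 3

Summary:
  λ = -3: algebraic multiplicity = 5, geometric multiplicity = 3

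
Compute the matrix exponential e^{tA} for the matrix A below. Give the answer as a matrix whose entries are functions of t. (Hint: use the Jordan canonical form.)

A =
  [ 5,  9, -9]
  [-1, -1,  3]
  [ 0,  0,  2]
e^{tA} =
  [3*t*exp(2*t) + exp(2*t), 9*t*exp(2*t), -9*t*exp(2*t)]
  [-t*exp(2*t), -3*t*exp(2*t) + exp(2*t), 3*t*exp(2*t)]
  [0, 0, exp(2*t)]

Strategy: write A = P · J · P⁻¹ where J is a Jordan canonical form, so e^{tA} = P · e^{tJ} · P⁻¹, and e^{tJ} can be computed block-by-block.

A has Jordan form
J =
  [2, 1, 0]
  [0, 2, 0]
  [0, 0, 2]
(up to reordering of blocks).

Per-block formulas:
  For a 2×2 Jordan block J_2(2): exp(t · J_2(2)) = e^(2t)·(I + t·N), where N is the 2×2 nilpotent shift.
  For a 1×1 block at λ = 2: exp(t · [2]) = [e^(2t)].

After assembling e^{tJ} and conjugating by P, we get:

e^{tA} =
  [3*t*exp(2*t) + exp(2*t), 9*t*exp(2*t), -9*t*exp(2*t)]
  [-t*exp(2*t), -3*t*exp(2*t) + exp(2*t), 3*t*exp(2*t)]
  [0, 0, exp(2*t)]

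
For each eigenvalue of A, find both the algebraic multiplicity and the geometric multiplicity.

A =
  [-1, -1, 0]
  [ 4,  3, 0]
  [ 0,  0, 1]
λ = 1: alg = 3, geom = 2

Step 1 — factor the characteristic polynomial to read off the algebraic multiplicities:
  χ_A(x) = (x - 1)^3

Step 2 — compute geometric multiplicities via the rank-nullity identity g(λ) = n − rank(A − λI):
  rank(A − (1)·I) = 1, so dim ker(A − (1)·I) = n − 1 = 2

Summary:
  λ = 1: algebraic multiplicity = 3, geometric multiplicity = 2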